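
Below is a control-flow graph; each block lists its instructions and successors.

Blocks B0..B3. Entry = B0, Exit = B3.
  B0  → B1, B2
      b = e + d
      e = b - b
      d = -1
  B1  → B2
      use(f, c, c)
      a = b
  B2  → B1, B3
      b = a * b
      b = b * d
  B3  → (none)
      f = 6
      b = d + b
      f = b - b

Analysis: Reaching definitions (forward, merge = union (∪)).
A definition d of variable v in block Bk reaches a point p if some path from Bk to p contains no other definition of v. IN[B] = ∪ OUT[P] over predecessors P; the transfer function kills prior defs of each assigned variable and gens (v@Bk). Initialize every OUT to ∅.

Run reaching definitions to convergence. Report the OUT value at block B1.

Converged values:
  B0: | IN={} | OUT={b@B0, d@B0, e@B0}
  B1: | IN={a@B1, b@B0, b@B2, d@B0, e@B0} | OUT={a@B1, b@B0, b@B2, d@B0, e@B0}
  B2: | IN={a@B1, b@B0, b@B2, d@B0, e@B0} | OUT={a@B1, b@B2, d@B0, e@B0}
  B3: | IN={a@B1, b@B2, d@B0, e@B0} | OUT={a@B1, b@B3, d@B0, e@B0, f@B3}

Merge at B1: IN[B1] = OUT[B0] ⊔ OUT[B2] = {a@B1, b@B0, b@B2, d@B0, e@B0}
Applying B1's transfer function to that IN value gives OUT[B1] (row B1 above).

Answer: {a@B1, b@B0, b@B2, d@B0, e@B0}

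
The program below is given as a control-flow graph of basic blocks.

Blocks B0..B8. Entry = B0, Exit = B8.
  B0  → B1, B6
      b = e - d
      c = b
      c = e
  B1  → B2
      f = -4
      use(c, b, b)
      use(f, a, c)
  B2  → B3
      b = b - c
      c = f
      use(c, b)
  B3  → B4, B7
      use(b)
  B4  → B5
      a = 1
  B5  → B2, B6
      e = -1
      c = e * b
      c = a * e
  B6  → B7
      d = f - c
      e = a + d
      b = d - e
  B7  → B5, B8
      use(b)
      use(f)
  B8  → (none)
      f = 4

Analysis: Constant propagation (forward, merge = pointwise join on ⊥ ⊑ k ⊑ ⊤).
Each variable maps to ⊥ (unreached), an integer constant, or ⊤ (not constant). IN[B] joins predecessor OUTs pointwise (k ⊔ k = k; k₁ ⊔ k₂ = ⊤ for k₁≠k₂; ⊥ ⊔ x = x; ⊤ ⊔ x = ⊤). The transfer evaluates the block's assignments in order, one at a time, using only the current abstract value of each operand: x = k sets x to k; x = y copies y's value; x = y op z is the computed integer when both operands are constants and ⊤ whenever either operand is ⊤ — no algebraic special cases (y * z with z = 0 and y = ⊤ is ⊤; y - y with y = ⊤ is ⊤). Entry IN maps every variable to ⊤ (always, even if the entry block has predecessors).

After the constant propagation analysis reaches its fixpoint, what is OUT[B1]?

Fixpoint table:
  B0:   IN=(all ⊤)   OUT=(all ⊤)
  B1:   IN=(all ⊤)   OUT={f:-4; rest ⊤}
  B2:   IN=(all ⊤)   OUT=(all ⊤)
  B3:   IN=(all ⊤)   OUT=(all ⊤)
  B4:   IN=(all ⊤)   OUT={a:1; rest ⊤}
  B5:   IN=(all ⊤)   OUT={e:-1; rest ⊤}
  B6:   IN=(all ⊤)   OUT=(all ⊤)
  B7:   IN=(all ⊤)   OUT=(all ⊤)
  B8:   IN=(all ⊤)   OUT={f:4; rest ⊤}

Merge at B1: IN[B1] = OUT[B0] = {a: ⊤, b: ⊤, c: ⊤, d: ⊤, e: ⊤, f: ⊤}
Applying B1's transfer function to that IN value gives OUT[B1] (row B1 above).

Answer: {a: ⊤, b: ⊤, c: ⊤, d: ⊤, e: ⊤, f: -4}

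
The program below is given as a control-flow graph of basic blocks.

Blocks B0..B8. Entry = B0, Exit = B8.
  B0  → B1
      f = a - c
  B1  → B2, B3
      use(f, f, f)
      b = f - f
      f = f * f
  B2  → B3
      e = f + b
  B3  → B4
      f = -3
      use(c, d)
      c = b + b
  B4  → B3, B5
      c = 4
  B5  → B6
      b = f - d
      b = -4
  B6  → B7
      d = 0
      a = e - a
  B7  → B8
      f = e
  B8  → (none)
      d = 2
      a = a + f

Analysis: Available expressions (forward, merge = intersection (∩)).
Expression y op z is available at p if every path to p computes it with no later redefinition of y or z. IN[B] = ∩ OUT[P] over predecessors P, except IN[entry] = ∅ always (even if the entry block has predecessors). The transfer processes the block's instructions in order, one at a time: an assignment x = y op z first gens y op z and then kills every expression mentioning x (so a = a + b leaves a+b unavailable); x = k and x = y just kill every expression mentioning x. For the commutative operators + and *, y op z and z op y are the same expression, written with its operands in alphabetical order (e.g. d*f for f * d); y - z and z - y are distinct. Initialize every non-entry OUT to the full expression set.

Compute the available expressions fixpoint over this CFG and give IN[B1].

Answer: {a-c}

Working:
Converged values:
  B0: | IN={} | OUT={a-c}
  B1: | IN={a-c} | OUT={a-c}
  B2: | IN={a-c} | OUT={a-c, b+f}
  B3: | IN={} | OUT={b+b}
  B4: | IN={b+b} | OUT={b+b}
  B5: | IN={b+b} | OUT={f-d}
  B6: | IN={f-d} | OUT={}
  B7: | IN={} | OUT={}
  B8: | IN={} | OUT={}

Merge at B1: IN[B1] = OUT[B0] = {a-c}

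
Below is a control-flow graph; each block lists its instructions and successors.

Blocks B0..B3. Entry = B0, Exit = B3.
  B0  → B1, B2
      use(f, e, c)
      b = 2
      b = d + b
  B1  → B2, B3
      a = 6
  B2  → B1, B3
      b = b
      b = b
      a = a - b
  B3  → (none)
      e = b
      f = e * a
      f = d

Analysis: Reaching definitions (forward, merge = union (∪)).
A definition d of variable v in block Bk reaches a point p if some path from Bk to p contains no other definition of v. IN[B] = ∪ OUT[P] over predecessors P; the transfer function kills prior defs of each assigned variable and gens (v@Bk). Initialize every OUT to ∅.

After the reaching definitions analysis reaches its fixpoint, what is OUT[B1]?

Per-block solution:
  B0:  IN={}  OUT={b@B0}
  B1:  IN={a@B2, b@B0, b@B2}  OUT={a@B1, b@B0, b@B2}
  B2:  IN={a@B1, b@B0, b@B2}  OUT={a@B2, b@B2}
  B3:  IN={a@B1, a@B2, b@B0, b@B2}  OUT={a@B1, a@B2, b@B0, b@B2, e@B3, f@B3}

Merge at B1: IN[B1] = OUT[B0] ⊔ OUT[B2] = {a@B2, b@B0, b@B2}
Applying B1's transfer function to that IN value gives OUT[B1] (row B1 above).

Answer: {a@B1, b@B0, b@B2}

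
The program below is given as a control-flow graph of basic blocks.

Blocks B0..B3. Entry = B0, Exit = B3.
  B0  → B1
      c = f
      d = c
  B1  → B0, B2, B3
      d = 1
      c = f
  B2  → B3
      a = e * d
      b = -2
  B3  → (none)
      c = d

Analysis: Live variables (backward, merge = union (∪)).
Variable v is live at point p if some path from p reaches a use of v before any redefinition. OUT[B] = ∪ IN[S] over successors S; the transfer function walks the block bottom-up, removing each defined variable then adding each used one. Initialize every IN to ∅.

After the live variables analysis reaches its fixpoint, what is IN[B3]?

Converged values:
  B0:  IN={e, f}  OUT={e, f}
  B1:  IN={e, f}  OUT={d, e, f}
  B2:  IN={d, e}  OUT={d}
  B3:  IN={d}  OUT={}

B3 is the boundary node: OUT[B3] = {}
Applying B3's transfer function to that OUT value gives IN[B3] (row B3 above).

Answer: {d}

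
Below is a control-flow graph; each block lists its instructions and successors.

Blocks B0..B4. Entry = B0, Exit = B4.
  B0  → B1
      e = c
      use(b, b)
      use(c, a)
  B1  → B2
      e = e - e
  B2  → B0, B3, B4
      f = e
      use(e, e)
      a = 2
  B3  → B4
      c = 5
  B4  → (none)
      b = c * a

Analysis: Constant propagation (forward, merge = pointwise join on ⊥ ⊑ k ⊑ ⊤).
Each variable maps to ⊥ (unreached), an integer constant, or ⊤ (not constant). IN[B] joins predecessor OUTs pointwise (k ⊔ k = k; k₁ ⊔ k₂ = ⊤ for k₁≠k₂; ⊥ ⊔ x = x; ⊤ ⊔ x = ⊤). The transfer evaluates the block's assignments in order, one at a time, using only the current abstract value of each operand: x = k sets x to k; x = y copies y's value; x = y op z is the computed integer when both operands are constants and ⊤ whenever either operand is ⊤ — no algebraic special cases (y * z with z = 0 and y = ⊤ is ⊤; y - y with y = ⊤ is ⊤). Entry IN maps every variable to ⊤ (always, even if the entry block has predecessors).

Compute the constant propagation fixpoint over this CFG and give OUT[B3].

Answer: {a: 2, b: ⊤, c: 5, d: ⊤, e: ⊤, f: ⊤}

Working:
Converged values:
  B0:   IN=(all ⊤)   OUT=(all ⊤)
  B1:   IN=(all ⊤)   OUT=(all ⊤)
  B2:   IN=(all ⊤)   OUT={a:2; rest ⊤}
  B3:   IN={a:2; rest ⊤}   OUT={a:2, c:5; rest ⊤}
  B4:   IN={a:2; rest ⊤}   OUT={a:2; rest ⊤}

Merge at B3: IN[B3] = OUT[B2] = {a: 2, b: ⊤, c: ⊤, d: ⊤, e: ⊤, f: ⊤}
Applying B3's transfer function to that IN value gives OUT[B3] (row B3 above).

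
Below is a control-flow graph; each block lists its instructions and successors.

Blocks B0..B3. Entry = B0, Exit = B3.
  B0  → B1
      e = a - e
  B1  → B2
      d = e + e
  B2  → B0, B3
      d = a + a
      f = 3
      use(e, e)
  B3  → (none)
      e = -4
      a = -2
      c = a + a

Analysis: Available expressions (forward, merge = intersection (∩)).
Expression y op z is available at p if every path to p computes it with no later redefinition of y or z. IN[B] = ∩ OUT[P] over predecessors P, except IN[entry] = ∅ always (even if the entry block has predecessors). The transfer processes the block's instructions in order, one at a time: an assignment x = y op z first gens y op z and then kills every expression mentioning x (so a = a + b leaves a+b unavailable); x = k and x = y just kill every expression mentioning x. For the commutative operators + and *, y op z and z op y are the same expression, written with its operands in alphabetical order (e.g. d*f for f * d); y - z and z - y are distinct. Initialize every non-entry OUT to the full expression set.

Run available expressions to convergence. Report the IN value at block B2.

Answer: {e+e}

Working:
Converged values:
  B0: | IN={} | OUT={}
  B1: | IN={} | OUT={e+e}
  B2: | IN={e+e} | OUT={a+a, e+e}
  B3: | IN={a+a, e+e} | OUT={a+a}

Merge at B2: IN[B2] = OUT[B1] = {e+e}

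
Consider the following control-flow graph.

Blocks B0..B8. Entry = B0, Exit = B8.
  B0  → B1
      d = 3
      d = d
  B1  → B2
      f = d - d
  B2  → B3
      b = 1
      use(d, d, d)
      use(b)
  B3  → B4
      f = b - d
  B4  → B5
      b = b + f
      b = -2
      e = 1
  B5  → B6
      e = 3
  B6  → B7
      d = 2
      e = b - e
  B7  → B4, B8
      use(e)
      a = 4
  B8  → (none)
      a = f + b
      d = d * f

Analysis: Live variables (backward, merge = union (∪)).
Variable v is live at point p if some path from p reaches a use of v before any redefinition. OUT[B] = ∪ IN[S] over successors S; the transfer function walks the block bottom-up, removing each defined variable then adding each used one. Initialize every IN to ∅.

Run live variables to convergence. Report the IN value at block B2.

Per-block solution:
  B0: | IN={} | OUT={d}
  B1: | IN={d} | OUT={d}
  B2: | IN={d} | OUT={b, d}
  B3: | IN={b, d} | OUT={b, f}
  B4: | IN={b, f} | OUT={b, f}
  B5: | IN={b, f} | OUT={b, e, f}
  B6: | IN={b, e, f} | OUT={b, d, e, f}
  B7: | IN={b, d, e, f} | OUT={b, d, f}
  B8: | IN={b, d, f} | OUT={}

Merge at B2: OUT[B2] = IN[B3] = {b, d}
Applying B2's transfer function to that OUT value gives IN[B2] (row B2 above).

Answer: {d}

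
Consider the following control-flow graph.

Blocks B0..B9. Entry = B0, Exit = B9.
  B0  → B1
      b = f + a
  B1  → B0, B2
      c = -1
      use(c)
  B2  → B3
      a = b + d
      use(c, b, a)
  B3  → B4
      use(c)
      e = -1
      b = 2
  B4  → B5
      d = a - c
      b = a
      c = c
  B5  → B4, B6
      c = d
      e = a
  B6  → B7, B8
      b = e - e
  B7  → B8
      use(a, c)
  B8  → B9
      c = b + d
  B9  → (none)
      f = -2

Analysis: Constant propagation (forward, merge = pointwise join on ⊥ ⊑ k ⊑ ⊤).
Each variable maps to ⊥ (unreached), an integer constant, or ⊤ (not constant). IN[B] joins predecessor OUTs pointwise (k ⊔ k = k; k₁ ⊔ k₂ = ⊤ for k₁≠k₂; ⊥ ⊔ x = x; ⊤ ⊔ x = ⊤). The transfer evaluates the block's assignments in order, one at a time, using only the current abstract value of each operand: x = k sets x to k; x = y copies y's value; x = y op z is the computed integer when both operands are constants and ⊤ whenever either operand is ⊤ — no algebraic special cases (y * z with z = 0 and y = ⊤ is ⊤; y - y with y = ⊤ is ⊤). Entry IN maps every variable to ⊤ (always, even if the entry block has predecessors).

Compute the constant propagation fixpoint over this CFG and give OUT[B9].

Converged values:
  B0: | IN=(all ⊤) | OUT=(all ⊤)
  B1: | IN=(all ⊤) | OUT={c:-1; rest ⊤}
  B2: | IN={c:-1; rest ⊤} | OUT={c:-1; rest ⊤}
  B3: | IN={c:-1; rest ⊤} | OUT={b:2, c:-1, e:-1; rest ⊤}
  B4: | IN=(all ⊤) | OUT=(all ⊤)
  B5: | IN=(all ⊤) | OUT=(all ⊤)
  B6: | IN=(all ⊤) | OUT=(all ⊤)
  B7: | IN=(all ⊤) | OUT=(all ⊤)
  B8: | IN=(all ⊤) | OUT=(all ⊤)
  B9: | IN=(all ⊤) | OUT={f:-2; rest ⊤}

Merge at B9: IN[B9] = OUT[B8] = {a: ⊤, b: ⊤, c: ⊤, d: ⊤, e: ⊤, f: ⊤}
Applying B9's transfer function to that IN value gives OUT[B9] (row B9 above).

Answer: {a: ⊤, b: ⊤, c: ⊤, d: ⊤, e: ⊤, f: -2}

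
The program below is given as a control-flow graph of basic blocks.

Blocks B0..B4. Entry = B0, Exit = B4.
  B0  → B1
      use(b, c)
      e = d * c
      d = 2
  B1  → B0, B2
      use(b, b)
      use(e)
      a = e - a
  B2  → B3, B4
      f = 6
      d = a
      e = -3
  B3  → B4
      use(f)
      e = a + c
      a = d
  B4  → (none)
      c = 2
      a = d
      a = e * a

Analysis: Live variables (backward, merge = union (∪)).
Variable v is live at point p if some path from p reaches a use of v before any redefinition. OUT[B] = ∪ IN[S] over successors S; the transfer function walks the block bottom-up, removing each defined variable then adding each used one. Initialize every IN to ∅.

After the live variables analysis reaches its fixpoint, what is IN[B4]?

Answer: {d, e}

Derivation:
Converged values:
  B0:   IN={a, b, c, d}   OUT={a, b, c, d, e}
  B1:   IN={a, b, c, d, e}   OUT={a, b, c, d}
  B2:   IN={a, c}   OUT={a, c, d, e, f}
  B3:   IN={a, c, d, f}   OUT={d, e}
  B4:   IN={d, e}   OUT={}

B4 is the boundary node: OUT[B4] = {}
Applying B4's transfer function to that OUT value gives IN[B4] (row B4 above).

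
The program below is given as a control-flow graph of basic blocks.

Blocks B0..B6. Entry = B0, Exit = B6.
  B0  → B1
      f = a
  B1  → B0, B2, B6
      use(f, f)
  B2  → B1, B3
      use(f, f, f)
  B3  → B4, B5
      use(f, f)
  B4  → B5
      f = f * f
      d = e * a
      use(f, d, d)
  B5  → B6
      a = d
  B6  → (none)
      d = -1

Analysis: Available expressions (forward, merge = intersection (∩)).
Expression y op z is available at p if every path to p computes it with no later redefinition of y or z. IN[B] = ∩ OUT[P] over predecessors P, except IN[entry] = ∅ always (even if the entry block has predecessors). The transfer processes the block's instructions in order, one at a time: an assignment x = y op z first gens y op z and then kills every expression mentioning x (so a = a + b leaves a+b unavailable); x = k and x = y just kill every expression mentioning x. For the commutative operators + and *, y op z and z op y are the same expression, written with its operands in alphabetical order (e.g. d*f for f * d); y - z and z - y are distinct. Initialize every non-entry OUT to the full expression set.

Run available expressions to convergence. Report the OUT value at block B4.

Answer: {a*e}

Working:
Fixpoint table:
  B0:  IN={}  OUT={}
  B1:  IN={}  OUT={}
  B2:  IN={}  OUT={}
  B3:  IN={}  OUT={}
  B4:  IN={}  OUT={a*e}
  B5:  IN={}  OUT={}
  B6:  IN={}  OUT={}

Merge at B4: IN[B4] = OUT[B3] = {}
Applying B4's transfer function to that IN value gives OUT[B4] (row B4 above).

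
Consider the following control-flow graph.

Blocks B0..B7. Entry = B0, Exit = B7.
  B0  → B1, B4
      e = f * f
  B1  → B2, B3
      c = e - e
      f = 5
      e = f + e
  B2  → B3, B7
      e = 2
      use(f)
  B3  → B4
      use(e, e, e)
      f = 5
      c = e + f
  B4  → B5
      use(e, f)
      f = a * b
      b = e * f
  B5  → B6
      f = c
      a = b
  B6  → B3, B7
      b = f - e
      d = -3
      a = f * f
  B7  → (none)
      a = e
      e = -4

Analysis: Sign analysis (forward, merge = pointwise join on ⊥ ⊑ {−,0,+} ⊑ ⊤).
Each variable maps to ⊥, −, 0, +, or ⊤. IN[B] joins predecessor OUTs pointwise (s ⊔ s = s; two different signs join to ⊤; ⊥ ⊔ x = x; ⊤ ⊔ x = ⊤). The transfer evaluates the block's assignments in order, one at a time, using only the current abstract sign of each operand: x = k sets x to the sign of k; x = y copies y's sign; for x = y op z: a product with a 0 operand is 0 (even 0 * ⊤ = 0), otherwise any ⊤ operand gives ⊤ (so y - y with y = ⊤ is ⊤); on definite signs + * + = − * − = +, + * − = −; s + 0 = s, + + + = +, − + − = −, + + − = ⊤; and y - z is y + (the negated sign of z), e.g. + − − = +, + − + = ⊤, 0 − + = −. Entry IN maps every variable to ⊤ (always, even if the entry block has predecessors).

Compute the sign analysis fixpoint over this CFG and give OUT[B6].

Per-block solution:
  B0:  IN=(all ⊤)  OUT=(all ⊤)
  B1:  IN=(all ⊤)  OUT={f:+; rest ⊤}
  B2:  IN={f:+; rest ⊤}  OUT={e:+, f:+; rest ⊤}
  B3:  IN=(all ⊤)  OUT={f:+; rest ⊤}
  B4:  IN=(all ⊤)  OUT=(all ⊤)
  B5:  IN=(all ⊤)  OUT=(all ⊤)
  B6:  IN=(all ⊤)  OUT={d:-; rest ⊤}
  B7:  IN=(all ⊤)  OUT={e:-; rest ⊤}

Merge at B6: IN[B6] = OUT[B5] = {a: ⊤, b: ⊤, c: ⊤, d: ⊤, e: ⊤, f: ⊤}
Applying B6's transfer function to that IN value gives OUT[B6] (row B6 above).

Answer: {a: ⊤, b: ⊤, c: ⊤, d: -, e: ⊤, f: ⊤}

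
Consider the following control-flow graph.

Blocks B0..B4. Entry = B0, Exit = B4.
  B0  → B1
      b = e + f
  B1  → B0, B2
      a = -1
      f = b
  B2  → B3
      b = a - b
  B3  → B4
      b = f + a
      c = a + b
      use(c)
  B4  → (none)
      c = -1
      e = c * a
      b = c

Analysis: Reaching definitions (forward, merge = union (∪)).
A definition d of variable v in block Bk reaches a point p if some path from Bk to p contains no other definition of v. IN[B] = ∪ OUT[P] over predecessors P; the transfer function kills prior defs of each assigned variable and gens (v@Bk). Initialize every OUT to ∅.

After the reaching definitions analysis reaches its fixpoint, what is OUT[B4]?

Answer: {a@B1, b@B4, c@B4, e@B4, f@B1}

Derivation:
Converged values:
  B0:   IN={a@B1, b@B0, f@B1}   OUT={a@B1, b@B0, f@B1}
  B1:   IN={a@B1, b@B0, f@B1}   OUT={a@B1, b@B0, f@B1}
  B2:   IN={a@B1, b@B0, f@B1}   OUT={a@B1, b@B2, f@B1}
  B3:   IN={a@B1, b@B2, f@B1}   OUT={a@B1, b@B3, c@B3, f@B1}
  B4:   IN={a@B1, b@B3, c@B3, f@B1}   OUT={a@B1, b@B4, c@B4, e@B4, f@B1}

Merge at B4: IN[B4] = OUT[B3] = {a@B1, b@B3, c@B3, f@B1}
Applying B4's transfer function to that IN value gives OUT[B4] (row B4 above).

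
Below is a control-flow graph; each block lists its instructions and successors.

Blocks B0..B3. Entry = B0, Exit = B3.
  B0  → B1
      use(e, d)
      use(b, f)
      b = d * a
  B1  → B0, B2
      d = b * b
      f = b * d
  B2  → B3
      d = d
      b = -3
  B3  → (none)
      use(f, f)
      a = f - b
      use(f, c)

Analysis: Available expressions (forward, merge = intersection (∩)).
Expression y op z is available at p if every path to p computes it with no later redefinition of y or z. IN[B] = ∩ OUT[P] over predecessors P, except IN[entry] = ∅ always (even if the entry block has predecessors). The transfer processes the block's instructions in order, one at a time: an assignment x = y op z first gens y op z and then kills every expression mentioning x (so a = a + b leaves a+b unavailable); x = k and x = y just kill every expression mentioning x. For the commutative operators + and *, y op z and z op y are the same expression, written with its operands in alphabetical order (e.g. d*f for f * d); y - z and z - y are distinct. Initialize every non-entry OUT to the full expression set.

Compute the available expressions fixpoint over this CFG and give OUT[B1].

Answer: {b*b, b*d}

Derivation:
Fixpoint table:
  B0:   IN={}   OUT={a*d}
  B1:   IN={a*d}   OUT={b*b, b*d}
  B2:   IN={b*b, b*d}   OUT={}
  B3:   IN={}   OUT={f-b}

Merge at B1: IN[B1] = OUT[B0] = {a*d}
Applying B1's transfer function to that IN value gives OUT[B1] (row B1 above).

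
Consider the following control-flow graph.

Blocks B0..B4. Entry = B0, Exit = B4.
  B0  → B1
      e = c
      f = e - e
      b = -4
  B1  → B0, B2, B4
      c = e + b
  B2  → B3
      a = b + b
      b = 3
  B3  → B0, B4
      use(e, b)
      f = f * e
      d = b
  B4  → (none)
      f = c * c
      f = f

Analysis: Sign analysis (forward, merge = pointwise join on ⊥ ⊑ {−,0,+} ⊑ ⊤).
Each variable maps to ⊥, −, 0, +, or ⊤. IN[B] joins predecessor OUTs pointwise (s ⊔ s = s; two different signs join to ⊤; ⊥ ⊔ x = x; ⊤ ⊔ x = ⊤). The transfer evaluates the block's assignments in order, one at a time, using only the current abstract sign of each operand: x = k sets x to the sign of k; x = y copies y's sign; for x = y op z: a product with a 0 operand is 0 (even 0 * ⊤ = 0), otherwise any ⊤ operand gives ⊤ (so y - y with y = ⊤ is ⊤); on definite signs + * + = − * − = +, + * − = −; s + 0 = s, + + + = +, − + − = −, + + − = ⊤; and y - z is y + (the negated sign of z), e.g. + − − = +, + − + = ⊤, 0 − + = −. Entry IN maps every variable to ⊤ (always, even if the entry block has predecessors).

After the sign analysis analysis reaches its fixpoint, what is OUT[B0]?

Converged values:
  B0:   IN=(all ⊤)   OUT={b:-; rest ⊤}
  B1:   IN={b:-; rest ⊤}   OUT={b:-; rest ⊤}
  B2:   IN={b:-; rest ⊤}   OUT={a:-, b:+; rest ⊤}
  B3:   IN={a:-, b:+; rest ⊤}   OUT={a:-, b:+, d:+; rest ⊤}
  B4:   IN=(all ⊤)   OUT=(all ⊤)

Merge at B0 (entry node, so the boundary value (all ⊤) is joined with the incoming edge(s)): IN[B0] = (all ⊤) ⊔ OUT[B1] ⊔ OUT[B3] = {a: ⊤, b: ⊤, c: ⊤, d: ⊤, e: ⊤, f: ⊤}
Applying B0's transfer function to that IN value gives OUT[B0] (row B0 above).

Answer: {a: ⊤, b: -, c: ⊤, d: ⊤, e: ⊤, f: ⊤}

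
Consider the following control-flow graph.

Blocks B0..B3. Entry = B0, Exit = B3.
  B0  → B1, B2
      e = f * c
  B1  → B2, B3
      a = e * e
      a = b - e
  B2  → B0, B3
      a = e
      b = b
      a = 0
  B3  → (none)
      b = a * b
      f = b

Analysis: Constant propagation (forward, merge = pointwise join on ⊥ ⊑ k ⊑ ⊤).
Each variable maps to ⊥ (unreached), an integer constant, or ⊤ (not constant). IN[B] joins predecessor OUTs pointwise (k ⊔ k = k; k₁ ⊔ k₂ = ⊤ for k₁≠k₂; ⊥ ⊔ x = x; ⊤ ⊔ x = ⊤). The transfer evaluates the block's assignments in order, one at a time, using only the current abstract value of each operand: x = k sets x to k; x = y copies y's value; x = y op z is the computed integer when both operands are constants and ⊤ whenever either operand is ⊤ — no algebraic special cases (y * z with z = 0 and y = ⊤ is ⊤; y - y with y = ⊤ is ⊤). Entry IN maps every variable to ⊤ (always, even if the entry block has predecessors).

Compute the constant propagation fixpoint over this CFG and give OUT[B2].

Answer: {a: 0, b: ⊤, c: ⊤, d: ⊤, e: ⊤, f: ⊤}

Derivation:
Fixpoint table:
  B0:   IN=(all ⊤)   OUT=(all ⊤)
  B1:   IN=(all ⊤)   OUT=(all ⊤)
  B2:   IN=(all ⊤)   OUT={a:0; rest ⊤}
  B3:   IN=(all ⊤)   OUT=(all ⊤)

Merge at B2: IN[B2] = OUT[B0] ⊔ OUT[B1] = {a: ⊤, b: ⊤, c: ⊤, d: ⊤, e: ⊤, f: ⊤}
Applying B2's transfer function to that IN value gives OUT[B2] (row B2 above).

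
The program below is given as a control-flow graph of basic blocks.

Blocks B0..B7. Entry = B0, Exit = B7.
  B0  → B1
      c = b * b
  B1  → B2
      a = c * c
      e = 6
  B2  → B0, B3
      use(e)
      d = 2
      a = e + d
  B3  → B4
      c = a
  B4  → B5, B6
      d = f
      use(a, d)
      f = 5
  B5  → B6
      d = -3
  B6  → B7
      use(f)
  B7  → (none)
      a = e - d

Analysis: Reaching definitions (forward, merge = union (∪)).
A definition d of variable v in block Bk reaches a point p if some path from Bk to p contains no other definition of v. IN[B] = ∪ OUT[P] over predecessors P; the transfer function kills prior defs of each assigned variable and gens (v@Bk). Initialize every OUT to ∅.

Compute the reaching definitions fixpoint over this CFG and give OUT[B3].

Fixpoint table:
  B0: | IN={a@B2, c@B0, d@B2, e@B1} | OUT={a@B2, c@B0, d@B2, e@B1}
  B1: | IN={a@B2, c@B0, d@B2, e@B1} | OUT={a@B1, c@B0, d@B2, e@B1}
  B2: | IN={a@B1, c@B0, d@B2, e@B1} | OUT={a@B2, c@B0, d@B2, e@B1}
  B3: | IN={a@B2, c@B0, d@B2, e@B1} | OUT={a@B2, c@B3, d@B2, e@B1}
  B4: | IN={a@B2, c@B3, d@B2, e@B1} | OUT={a@B2, c@B3, d@B4, e@B1, f@B4}
  B5: | IN={a@B2, c@B3, d@B4, e@B1, f@B4} | OUT={a@B2, c@B3, d@B5, e@B1, f@B4}
  B6: | IN={a@B2, c@B3, d@B4, d@B5, e@B1, f@B4} | OUT={a@B2, c@B3, d@B4, d@B5, e@B1, f@B4}
  B7: | IN={a@B2, c@B3, d@B4, d@B5, e@B1, f@B4} | OUT={a@B7, c@B3, d@B4, d@B5, e@B1, f@B4}

Merge at B3: IN[B3] = OUT[B2] = {a@B2, c@B0, d@B2, e@B1}
Applying B3's transfer function to that IN value gives OUT[B3] (row B3 above).

Answer: {a@B2, c@B3, d@B2, e@B1}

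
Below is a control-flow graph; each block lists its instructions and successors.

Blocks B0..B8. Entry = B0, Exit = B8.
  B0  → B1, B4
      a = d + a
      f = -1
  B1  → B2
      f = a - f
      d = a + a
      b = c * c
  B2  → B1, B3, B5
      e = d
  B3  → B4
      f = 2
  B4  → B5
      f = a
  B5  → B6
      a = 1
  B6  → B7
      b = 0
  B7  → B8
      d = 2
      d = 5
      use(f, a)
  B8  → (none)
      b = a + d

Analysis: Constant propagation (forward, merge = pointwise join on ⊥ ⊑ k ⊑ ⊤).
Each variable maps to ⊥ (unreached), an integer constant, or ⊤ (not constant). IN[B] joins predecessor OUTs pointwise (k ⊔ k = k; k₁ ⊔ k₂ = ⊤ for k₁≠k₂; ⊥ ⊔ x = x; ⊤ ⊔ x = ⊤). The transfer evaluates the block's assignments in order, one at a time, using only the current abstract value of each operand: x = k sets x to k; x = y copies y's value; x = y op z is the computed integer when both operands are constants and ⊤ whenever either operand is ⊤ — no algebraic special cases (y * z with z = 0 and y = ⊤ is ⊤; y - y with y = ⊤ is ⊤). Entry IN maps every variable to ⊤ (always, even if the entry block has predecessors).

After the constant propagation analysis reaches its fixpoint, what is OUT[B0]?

Answer: {a: ⊤, b: ⊤, c: ⊤, d: ⊤, e: ⊤, f: -1}

Derivation:
Fixpoint table:
  B0:   IN=(all ⊤)   OUT={f:-1; rest ⊤}
  B1:   IN=(all ⊤)   OUT=(all ⊤)
  B2:   IN=(all ⊤)   OUT=(all ⊤)
  B3:   IN=(all ⊤)   OUT={f:2; rest ⊤}
  B4:   IN=(all ⊤)   OUT=(all ⊤)
  B5:   IN=(all ⊤)   OUT={a:1; rest ⊤}
  B6:   IN={a:1; rest ⊤}   OUT={a:1, b:0; rest ⊤}
  B7:   IN={a:1, b:0; rest ⊤}   OUT={a:1, b:0, d:5; rest ⊤}
  B8:   IN={a:1, b:0, d:5; rest ⊤}   OUT={a:1, b:6, d:5; rest ⊤}

B0 is the boundary node: IN[B0] = {a: ⊤, b: ⊤, c: ⊤, d: ⊤, e: ⊤, f: ⊤}
Applying B0's transfer function to that IN value gives OUT[B0] (row B0 above).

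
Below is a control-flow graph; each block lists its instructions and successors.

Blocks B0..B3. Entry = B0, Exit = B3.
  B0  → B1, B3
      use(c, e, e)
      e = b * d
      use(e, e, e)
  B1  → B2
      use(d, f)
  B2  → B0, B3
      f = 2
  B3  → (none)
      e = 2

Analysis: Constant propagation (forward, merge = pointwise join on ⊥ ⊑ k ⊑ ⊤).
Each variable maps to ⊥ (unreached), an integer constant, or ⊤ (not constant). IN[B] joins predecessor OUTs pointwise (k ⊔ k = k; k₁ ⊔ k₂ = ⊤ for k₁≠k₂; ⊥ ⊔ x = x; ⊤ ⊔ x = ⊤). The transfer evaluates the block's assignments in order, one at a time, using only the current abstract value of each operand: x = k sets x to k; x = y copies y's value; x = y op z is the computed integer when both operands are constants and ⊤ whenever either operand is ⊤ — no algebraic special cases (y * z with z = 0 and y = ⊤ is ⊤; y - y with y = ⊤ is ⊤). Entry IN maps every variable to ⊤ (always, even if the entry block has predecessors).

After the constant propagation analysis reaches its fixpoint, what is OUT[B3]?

Fixpoint table:
  B0: | IN=(all ⊤) | OUT=(all ⊤)
  B1: | IN=(all ⊤) | OUT=(all ⊤)
  B2: | IN=(all ⊤) | OUT={f:2; rest ⊤}
  B3: | IN=(all ⊤) | OUT={e:2; rest ⊤}

Merge at B3: IN[B3] = OUT[B0] ⊔ OUT[B2] = {a: ⊤, b: ⊤, c: ⊤, d: ⊤, e: ⊤, f: ⊤}
Applying B3's transfer function to that IN value gives OUT[B3] (row B3 above).

Answer: {a: ⊤, b: ⊤, c: ⊤, d: ⊤, e: 2, f: ⊤}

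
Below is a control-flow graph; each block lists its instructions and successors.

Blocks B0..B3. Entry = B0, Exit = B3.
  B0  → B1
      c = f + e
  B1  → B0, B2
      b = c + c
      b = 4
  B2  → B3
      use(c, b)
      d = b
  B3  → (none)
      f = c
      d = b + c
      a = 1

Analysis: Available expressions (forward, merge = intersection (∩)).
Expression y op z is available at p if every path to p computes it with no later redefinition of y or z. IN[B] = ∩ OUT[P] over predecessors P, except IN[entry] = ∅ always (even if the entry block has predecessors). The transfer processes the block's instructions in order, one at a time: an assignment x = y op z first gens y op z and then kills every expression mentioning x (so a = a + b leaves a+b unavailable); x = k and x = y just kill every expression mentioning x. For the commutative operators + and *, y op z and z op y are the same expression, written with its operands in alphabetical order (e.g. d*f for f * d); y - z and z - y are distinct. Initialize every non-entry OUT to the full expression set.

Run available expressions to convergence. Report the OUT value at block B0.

Answer: {e+f}

Derivation:
Per-block solution:
  B0:   IN={}   OUT={e+f}
  B1:   IN={e+f}   OUT={c+c, e+f}
  B2:   IN={c+c, e+f}   OUT={c+c, e+f}
  B3:   IN={c+c, e+f}   OUT={b+c, c+c}

Merge at B0 (entry node, so the boundary value {} is joined with the incoming edge(s)): IN[B0] = {} ∩ OUT[B1] = {}
Applying B0's transfer function to that IN value gives OUT[B0] (row B0 above).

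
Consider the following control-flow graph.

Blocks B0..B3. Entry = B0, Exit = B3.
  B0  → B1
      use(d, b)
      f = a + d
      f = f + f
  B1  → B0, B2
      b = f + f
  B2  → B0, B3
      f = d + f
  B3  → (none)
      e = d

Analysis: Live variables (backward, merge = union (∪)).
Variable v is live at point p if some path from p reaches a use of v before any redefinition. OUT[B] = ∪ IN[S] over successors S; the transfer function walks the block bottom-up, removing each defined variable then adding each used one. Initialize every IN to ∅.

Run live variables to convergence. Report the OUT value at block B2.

Per-block solution:
  B0: | IN={a, b, d} | OUT={a, d, f}
  B1: | IN={a, d, f} | OUT={a, b, d, f}
  B2: | IN={a, b, d, f} | OUT={a, b, d}
  B3: | IN={d} | OUT={}

Merge at B2: OUT[B2] = IN[B0] ⊔ IN[B3] = {a, b, d}

Answer: {a, b, d}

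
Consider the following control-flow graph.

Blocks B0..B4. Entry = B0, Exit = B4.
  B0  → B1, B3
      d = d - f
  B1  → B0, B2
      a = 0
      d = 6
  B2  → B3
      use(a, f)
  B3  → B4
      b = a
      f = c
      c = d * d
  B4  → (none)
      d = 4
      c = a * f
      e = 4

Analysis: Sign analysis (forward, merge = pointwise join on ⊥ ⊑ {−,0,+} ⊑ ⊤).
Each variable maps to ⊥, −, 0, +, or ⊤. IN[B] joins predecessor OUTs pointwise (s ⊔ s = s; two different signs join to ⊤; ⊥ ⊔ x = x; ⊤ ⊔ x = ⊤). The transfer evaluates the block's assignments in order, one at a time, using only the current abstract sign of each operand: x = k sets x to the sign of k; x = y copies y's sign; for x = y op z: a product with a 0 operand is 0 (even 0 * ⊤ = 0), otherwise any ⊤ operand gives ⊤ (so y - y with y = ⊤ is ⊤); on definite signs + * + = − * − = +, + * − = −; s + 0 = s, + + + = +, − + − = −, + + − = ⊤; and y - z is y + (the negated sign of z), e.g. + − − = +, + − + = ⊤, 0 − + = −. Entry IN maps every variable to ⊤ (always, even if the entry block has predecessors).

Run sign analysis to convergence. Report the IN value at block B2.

Converged values:
  B0:  IN=(all ⊤)  OUT=(all ⊤)
  B1:  IN=(all ⊤)  OUT={a:0, d:+; rest ⊤}
  B2:  IN={a:0, d:+; rest ⊤}  OUT={a:0, d:+; rest ⊤}
  B3:  IN=(all ⊤)  OUT=(all ⊤)
  B4:  IN=(all ⊤)  OUT={d:+, e:+; rest ⊤}

Merge at B2: IN[B2] = OUT[B1] = {a: 0, b: ⊤, c: ⊤, d: +, e: ⊤, f: ⊤}

Answer: {a: 0, b: ⊤, c: ⊤, d: +, e: ⊤, f: ⊤}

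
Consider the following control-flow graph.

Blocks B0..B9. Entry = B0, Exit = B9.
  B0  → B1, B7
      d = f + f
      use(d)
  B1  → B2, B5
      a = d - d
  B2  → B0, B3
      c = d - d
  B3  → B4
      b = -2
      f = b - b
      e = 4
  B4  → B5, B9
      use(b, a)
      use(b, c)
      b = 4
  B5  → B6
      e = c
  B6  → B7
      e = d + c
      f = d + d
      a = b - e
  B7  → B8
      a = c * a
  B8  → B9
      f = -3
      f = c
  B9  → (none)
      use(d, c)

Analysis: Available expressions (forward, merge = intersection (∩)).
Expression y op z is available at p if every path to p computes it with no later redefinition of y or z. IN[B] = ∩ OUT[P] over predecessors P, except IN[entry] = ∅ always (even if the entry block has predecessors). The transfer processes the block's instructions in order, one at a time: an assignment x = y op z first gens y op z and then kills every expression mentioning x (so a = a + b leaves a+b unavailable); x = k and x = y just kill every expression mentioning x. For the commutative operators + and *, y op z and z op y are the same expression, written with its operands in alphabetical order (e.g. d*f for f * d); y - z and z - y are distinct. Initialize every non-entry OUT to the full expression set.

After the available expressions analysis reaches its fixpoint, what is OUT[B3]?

Fixpoint table:
  B0: | IN={} | OUT={f+f}
  B1: | IN={f+f} | OUT={d-d, f+f}
  B2: | IN={d-d, f+f} | OUT={d-d, f+f}
  B3: | IN={d-d, f+f} | OUT={b-b, d-d}
  B4: | IN={b-b, d-d} | OUT={d-d}
  B5: | IN={d-d} | OUT={d-d}
  B6: | IN={d-d} | OUT={b-e, c+d, d+d, d-d}
  B7: | IN={} | OUT={}
  B8: | IN={} | OUT={}
  B9: | IN={} | OUT={}

Merge at B3: IN[B3] = OUT[B2] = {d-d, f+f}
Applying B3's transfer function to that IN value gives OUT[B3] (row B3 above).

Answer: {b-b, d-d}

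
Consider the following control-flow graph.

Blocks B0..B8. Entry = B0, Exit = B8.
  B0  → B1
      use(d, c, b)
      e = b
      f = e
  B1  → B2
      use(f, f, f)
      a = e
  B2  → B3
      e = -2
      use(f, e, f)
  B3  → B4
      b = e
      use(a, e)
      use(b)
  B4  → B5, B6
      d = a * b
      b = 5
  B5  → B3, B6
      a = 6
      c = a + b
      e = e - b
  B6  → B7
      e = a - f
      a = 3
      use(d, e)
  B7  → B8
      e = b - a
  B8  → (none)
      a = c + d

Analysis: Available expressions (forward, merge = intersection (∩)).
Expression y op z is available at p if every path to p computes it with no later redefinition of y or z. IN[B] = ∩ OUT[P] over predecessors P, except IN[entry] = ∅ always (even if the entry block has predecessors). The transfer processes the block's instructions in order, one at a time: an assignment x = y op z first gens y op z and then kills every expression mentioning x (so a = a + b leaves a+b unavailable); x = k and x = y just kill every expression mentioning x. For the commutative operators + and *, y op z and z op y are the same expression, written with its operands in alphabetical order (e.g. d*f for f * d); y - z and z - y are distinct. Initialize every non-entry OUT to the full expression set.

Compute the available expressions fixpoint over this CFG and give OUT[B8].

Answer: {c+d}

Derivation:
Per-block solution:
  B0:  IN={}  OUT={}
  B1:  IN={}  OUT={}
  B2:  IN={}  OUT={}
  B3:  IN={}  OUT={}
  B4:  IN={}  OUT={}
  B5:  IN={}  OUT={a+b}
  B6:  IN={}  OUT={}
  B7:  IN={}  OUT={b-a}
  B8:  IN={b-a}  OUT={c+d}

Merge at B8: IN[B8] = OUT[B7] = {b-a}
Applying B8's transfer function to that IN value gives OUT[B8] (row B8 above).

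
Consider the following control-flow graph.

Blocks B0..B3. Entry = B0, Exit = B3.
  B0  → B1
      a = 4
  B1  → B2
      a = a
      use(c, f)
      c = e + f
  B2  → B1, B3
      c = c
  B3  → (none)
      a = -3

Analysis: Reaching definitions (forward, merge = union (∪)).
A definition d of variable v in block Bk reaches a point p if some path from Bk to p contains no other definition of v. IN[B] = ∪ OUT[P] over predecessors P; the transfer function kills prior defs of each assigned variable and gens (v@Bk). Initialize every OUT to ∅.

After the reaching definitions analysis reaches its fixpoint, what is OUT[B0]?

Answer: {a@B0}

Trace:
Fixpoint table:
  B0:   IN={}   OUT={a@B0}
  B1:   IN={a@B0, a@B1, c@B2}   OUT={a@B1, c@B1}
  B2:   IN={a@B1, c@B1}   OUT={a@B1, c@B2}
  B3:   IN={a@B1, c@B2}   OUT={a@B3, c@B2}

B0 is the boundary node: IN[B0] = {}
Applying B0's transfer function to that IN value gives OUT[B0] (row B0 above).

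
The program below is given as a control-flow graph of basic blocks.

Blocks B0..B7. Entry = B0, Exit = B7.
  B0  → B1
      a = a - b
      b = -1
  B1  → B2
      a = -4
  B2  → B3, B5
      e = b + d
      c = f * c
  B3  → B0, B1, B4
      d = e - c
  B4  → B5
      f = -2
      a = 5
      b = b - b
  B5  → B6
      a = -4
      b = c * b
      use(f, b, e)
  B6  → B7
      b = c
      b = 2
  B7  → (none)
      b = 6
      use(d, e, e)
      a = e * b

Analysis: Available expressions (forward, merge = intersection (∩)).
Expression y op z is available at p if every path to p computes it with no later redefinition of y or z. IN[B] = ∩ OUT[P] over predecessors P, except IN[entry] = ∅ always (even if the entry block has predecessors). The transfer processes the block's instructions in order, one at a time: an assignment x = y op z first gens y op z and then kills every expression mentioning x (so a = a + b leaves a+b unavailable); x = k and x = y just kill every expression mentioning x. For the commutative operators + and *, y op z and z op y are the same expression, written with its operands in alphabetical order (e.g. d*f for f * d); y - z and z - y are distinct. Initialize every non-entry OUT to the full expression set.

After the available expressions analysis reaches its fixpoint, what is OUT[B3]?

Fixpoint table:
  B0:  IN={}  OUT={}
  B1:  IN={}  OUT={}
  B2:  IN={}  OUT={b+d}
  B3:  IN={b+d}  OUT={e-c}
  B4:  IN={e-c}  OUT={e-c}
  B5:  IN={}  OUT={}
  B6:  IN={}  OUT={}
  B7:  IN={}  OUT={b*e}

Merge at B3: IN[B3] = OUT[B2] = {b+d}
Applying B3's transfer function to that IN value gives OUT[B3] (row B3 above).

Answer: {e-c}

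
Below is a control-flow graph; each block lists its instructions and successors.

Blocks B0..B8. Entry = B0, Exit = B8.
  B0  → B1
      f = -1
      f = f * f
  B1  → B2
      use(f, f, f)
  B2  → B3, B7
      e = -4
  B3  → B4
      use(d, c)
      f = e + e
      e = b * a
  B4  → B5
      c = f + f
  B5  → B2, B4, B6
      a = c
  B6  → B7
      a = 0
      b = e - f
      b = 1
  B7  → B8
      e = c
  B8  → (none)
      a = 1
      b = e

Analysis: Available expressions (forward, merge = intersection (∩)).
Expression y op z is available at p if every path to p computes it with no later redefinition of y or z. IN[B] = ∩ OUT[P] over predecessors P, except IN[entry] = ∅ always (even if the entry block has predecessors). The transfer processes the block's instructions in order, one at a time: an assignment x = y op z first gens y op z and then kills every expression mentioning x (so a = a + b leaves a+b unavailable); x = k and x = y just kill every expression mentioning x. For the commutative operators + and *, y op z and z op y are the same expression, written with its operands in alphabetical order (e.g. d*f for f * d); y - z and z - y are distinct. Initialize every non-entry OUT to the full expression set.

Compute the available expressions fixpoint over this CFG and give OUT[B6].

Converged values:
  B0:  IN={}  OUT={}
  B1:  IN={}  OUT={}
  B2:  IN={}  OUT={}
  B3:  IN={}  OUT={a*b}
  B4:  IN={}  OUT={f+f}
  B5:  IN={f+f}  OUT={f+f}
  B6:  IN={f+f}  OUT={e-f, f+f}
  B7:  IN={}  OUT={}
  B8:  IN={}  OUT={}

Merge at B6: IN[B6] = OUT[B5] = {f+f}
Applying B6's transfer function to that IN value gives OUT[B6] (row B6 above).

Answer: {e-f, f+f}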